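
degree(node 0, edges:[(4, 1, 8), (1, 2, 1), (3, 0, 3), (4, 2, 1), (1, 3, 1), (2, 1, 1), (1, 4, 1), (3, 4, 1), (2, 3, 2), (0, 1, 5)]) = incident: (3,0), (0,1)
= 2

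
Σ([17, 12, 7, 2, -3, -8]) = 27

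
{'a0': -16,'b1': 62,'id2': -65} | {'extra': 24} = {'a0': -16, 'b1': 62, 'id2': -65, 'extra': 24}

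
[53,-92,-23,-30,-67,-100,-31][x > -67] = keep x where x > -67: 53✓, -92✗, -23✓, -30✓, -67✗, -100✗, -31✓
= [53, -23, -30, -31]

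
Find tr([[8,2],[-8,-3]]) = 5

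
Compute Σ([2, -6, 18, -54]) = -40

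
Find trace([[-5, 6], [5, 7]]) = diagonal: (-5) + 7
= 2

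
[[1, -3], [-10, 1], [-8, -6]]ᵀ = [[1, -10, -8], [-3, 1, -6]]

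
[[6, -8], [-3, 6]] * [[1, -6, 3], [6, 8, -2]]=C[0][0] = (6)*(1) + (-8)*(6) = -42
C[0][1] = (6)*(-6) + (-8)*(8) = -100
C[0][2] = (6)*(3) + (-8)*(-2) = 34
C[1][0] = (-3)*(1) + (6)*(6) = 33
C[1][1] = (-3)*(-6) + (6)*(8) = 66
C[1][2] = (-3)*(3) + (6)*(-2) = -21
= [[-42, -100, 34], [33, 66, -21]]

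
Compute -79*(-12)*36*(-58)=-1979424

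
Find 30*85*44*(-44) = -4936800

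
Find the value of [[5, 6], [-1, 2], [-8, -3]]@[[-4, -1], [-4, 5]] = [[-44, 25], [-4, 11], [44, -7]]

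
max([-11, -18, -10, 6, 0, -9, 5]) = 6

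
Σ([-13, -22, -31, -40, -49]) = (-13) + (-22) + (-31) + (-40) + (-49)
= -155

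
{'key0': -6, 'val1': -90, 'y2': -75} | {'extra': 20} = {'key0': -6, 'val1': -90, 'y2': -75, 'extra': 20}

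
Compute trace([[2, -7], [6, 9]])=11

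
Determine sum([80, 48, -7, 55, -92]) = 80 + 48 + (-7) + 55 + (-92)
= 84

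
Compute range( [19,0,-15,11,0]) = 34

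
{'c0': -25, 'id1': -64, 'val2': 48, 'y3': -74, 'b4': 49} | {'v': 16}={'c0': -25, 'id1': -64, 'val2': 48, 'y3': -74, 'b4': 49, 'v': 16}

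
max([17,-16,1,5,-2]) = 17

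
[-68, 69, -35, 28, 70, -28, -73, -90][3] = 28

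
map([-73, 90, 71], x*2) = [-146, 180, 142]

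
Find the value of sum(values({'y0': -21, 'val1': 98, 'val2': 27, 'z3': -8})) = (-21) + 98 + 27 + (-8)
= 96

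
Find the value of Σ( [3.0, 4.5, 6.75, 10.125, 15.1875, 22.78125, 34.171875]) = 96.515625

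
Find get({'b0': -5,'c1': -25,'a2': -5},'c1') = -25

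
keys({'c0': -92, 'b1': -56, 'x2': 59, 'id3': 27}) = ['c0', 'b1', 'x2', 'id3']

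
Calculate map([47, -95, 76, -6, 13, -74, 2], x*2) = 47*2=94, -95*2=-190, 76*2=152, -6*2=-12, 13*2=26, -74*2=-148, 2*2=4
= [94, -190, 152, -12, 26, -148, 4]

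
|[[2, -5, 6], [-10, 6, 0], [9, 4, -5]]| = (1)*(2)*det([[6, 0], [4, -5]]) + (-1)*(-5)*det([[-10, 0], [9, -5]]) + (1)*(6)*det([[-10, 6], [9, 4]])
= -60 + 250 + -564
= -374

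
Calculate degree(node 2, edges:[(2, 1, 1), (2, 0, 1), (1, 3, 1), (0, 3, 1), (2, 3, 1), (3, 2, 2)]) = 4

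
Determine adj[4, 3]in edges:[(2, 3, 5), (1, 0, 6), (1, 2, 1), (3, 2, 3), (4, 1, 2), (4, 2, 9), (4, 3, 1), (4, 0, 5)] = 1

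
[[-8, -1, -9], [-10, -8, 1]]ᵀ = [[-8, -10], [-1, -8], [-9, 1]]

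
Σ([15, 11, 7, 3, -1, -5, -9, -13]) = 15 + 11 + 7 + 3 + (-1) + (-5) + (-9) + (-13)
= 8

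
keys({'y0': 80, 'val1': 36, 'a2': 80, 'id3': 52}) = ['y0', 'val1', 'a2', 'id3']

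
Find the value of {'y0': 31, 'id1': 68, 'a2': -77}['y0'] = 31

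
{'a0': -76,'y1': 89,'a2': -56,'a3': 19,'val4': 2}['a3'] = 19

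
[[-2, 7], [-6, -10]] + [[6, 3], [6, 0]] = [[4, 10], [0, -10]]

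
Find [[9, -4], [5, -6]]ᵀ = [[9, 5], [-4, -6]]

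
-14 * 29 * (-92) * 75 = 2801400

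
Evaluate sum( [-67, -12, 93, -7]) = 7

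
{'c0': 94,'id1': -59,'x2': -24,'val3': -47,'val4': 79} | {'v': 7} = {'c0': 94, 'id1': -59, 'x2': -24, 'val3': -47, 'val4': 79, 'v': 7}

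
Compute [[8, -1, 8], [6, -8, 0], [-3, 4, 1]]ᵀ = [[8, 6, -3], [-1, -8, 4], [8, 0, 1]]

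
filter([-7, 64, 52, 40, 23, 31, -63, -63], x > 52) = keep x where x > 52: -7✗, 64✓, 52✗, 40✗, 23✗, 31✗, -63✗, -63✗
= [64]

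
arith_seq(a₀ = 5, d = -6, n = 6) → a_0 = 5 + 0*-6 = 5
a_1 = 5 + 1*-6 = -1
a_2 = 5 + 2*-6 = -7
...
= [5, -1, -7, -13, -19, -25]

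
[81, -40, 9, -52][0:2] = [81, -40]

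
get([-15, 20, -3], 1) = 20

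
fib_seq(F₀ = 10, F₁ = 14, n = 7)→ [10, 14, 24, 38, 62, 100, 162]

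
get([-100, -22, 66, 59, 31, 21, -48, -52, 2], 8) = 2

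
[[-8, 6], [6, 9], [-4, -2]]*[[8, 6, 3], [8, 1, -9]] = C[0][0] = (-8)*(8) + (6)*(8) = -16
C[0][1] = (-8)*(6) + (6)*(1) = -42
C[0][2] = (-8)*(3) + (6)*(-9) = -78
C[1][0] = (6)*(8) + (9)*(8) = 120
C[1][1] = (6)*(6) + (9)*(1) = 45
C[1][2] = (6)*(3) + (9)*(-9) = -63
... (3 more cells)
= [[-16, -42, -78], [120, 45, -63], [-48, -26, 6]]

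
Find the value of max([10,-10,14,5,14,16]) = 16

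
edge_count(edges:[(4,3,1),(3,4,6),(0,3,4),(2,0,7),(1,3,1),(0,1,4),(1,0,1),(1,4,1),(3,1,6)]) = 9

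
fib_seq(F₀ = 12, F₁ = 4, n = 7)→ F_2 = F_1 + F_0 = 16
F_3 = F_2 + F_1 = 20
F_4 = F_3 + F_2 = 36
...
= [12, 4, 16, 20, 36, 56, 92]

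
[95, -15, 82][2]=82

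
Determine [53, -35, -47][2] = -47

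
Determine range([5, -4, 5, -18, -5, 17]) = 35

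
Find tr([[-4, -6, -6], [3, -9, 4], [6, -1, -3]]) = diagonal: (-4) + (-9) + (-3)
= -16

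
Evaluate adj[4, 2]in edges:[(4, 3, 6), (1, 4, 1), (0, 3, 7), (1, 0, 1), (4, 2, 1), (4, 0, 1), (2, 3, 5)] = 1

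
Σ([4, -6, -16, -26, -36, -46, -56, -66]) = -248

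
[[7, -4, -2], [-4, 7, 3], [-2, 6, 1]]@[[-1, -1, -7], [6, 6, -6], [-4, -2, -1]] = [[-23, -27, -23], [34, 40, -17], [34, 36, -23]]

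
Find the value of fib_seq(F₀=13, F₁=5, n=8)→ F_2 = F_1 + F_0 = 18
F_3 = F_2 + F_1 = 23
F_4 = F_3 + F_2 = 41
...
= [13, 5, 18, 23, 41, 64, 105, 169]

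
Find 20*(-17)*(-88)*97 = 2902240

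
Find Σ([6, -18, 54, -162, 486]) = 6 + -18 + 54 + -162 + 486
= 366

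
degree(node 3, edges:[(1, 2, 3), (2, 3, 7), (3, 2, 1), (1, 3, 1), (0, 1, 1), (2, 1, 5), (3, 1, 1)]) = 4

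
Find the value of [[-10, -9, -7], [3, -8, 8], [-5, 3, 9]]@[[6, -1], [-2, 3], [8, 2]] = [[-98, -31], [98, -11], [36, 32]]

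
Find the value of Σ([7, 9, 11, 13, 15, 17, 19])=91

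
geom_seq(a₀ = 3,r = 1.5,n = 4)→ a_0 = 3*1.5^0 = 3.0
a_1 = 3*1.5^1 = 4.5
a_2 = 3*1.5^2 = 6.75
...
= [3.0, 4.5, 6.75, 10.125]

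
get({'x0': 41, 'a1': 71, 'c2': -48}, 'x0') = 41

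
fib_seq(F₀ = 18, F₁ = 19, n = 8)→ F_2 = F_1 + F_0 = 37
F_3 = F_2 + F_1 = 56
F_4 = F_3 + F_2 = 93
...
= [18, 19, 37, 56, 93, 149, 242, 391]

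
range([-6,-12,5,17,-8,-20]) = 37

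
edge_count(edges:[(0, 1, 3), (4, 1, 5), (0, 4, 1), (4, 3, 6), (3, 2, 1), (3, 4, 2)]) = 6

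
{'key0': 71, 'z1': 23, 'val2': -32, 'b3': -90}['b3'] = -90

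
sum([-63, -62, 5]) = -120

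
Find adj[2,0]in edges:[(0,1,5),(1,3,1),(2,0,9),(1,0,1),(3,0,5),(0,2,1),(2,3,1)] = 9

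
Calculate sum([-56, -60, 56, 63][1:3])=slice → [-60, 56]
(-60) + 56
= -4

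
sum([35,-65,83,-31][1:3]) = slice → [-65, 83]
(-65) + 83
= 18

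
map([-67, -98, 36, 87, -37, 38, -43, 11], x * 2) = -67*2=-134, -98*2=-196, 36*2=72, 87*2=174, -37*2=-74, 38*2=76, -43*2=-86, 11*2=22
= [-134, -196, 72, 174, -74, 76, -86, 22]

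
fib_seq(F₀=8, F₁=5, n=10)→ F_2 = F_1 + F_0 = 13
F_3 = F_2 + F_1 = 18
F_4 = F_3 + F_2 = 31
...
= [8, 5, 13, 18, 31, 49, 80, 129, 209, 338]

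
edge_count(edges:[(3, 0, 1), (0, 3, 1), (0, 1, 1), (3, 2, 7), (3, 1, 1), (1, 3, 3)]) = 6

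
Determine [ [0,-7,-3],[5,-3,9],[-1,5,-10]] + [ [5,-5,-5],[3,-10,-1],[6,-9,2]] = [[5, -12, -8], [8, -13, 8], [5, -4, -8]]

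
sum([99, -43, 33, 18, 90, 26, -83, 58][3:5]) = slice → [18, 90]
18 + 90
= 108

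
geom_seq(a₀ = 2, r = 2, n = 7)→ [2, 4, 8, 16, 32, 64, 128]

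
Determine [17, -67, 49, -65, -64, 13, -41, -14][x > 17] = keep x where x > 17: 17✗, -67✗, 49✓, -65✗, -64✗, 13✗, -41✗, -14✗
= [49]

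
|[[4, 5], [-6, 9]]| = 66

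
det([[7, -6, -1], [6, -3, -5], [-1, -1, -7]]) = -161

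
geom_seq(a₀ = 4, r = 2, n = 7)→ a_0 = 4*2^0 = 4
a_1 = 4*2^1 = 8
a_2 = 4*2^2 = 16
...
= [4, 8, 16, 32, 64, 128, 256]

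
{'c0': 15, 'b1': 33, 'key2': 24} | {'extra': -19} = {'c0': 15, 'b1': 33, 'key2': 24, 'extra': -19}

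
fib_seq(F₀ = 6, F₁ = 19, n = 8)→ F_2 = F_1 + F_0 = 25
F_3 = F_2 + F_1 = 44
F_4 = F_3 + F_2 = 69
...
= [6, 19, 25, 44, 69, 113, 182, 295]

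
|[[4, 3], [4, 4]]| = (4)*(4) - (3)*(4)
= 4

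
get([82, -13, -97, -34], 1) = -13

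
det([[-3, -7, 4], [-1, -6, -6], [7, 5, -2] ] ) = 330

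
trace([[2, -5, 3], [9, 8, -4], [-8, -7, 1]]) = diagonal: 2 + 8 + 1
= 11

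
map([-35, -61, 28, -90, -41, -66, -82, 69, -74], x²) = [1225, 3721, 784, 8100, 1681, 4356, 6724, 4761, 5476]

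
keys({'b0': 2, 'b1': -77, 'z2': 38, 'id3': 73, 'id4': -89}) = ['b0', 'b1', 'z2', 'id3', 'id4']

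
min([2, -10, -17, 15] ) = -17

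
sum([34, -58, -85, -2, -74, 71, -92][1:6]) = slice → [-58, -85, -2, -74, 71]
(-58) + (-85) + (-2) + (-74) + 71
= -148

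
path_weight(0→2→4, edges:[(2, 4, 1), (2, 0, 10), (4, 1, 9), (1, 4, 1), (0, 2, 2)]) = w(0→2)=2 + w(2→4)=1
= 3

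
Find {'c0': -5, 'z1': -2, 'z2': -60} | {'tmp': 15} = {'c0': -5, 'z1': -2, 'z2': -60, 'tmp': 15}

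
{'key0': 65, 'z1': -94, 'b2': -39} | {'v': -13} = {'key0': 65, 'z1': -94, 'b2': -39, 'v': -13}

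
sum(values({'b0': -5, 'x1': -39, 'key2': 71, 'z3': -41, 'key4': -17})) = -31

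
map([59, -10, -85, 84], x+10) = 59+10=69, -10+10=0, -85+10=-75, 84+10=94
= [69, 0, -75, 94]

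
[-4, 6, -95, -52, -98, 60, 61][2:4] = [-95, -52]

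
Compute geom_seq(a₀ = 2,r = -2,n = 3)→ [2, -4, 8]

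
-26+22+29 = 25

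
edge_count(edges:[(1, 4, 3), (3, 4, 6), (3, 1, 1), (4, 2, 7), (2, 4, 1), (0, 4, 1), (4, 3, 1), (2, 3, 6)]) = 8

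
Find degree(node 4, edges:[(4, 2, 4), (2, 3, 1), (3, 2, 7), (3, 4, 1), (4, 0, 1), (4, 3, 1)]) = 4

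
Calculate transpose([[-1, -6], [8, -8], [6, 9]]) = [[-1, 8, 6], [-6, -8, 9]]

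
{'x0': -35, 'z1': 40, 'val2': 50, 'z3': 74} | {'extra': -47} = {'x0': -35, 'z1': 40, 'val2': 50, 'z3': 74, 'extra': -47}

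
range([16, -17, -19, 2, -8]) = 35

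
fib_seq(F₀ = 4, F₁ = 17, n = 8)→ F_2 = F_1 + F_0 = 21
F_3 = F_2 + F_1 = 38
F_4 = F_3 + F_2 = 59
...
= [4, 17, 21, 38, 59, 97, 156, 253]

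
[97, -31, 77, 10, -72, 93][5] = 93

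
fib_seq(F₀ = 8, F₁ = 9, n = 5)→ F_2 = F_1 + F_0 = 17
F_3 = F_2 + F_1 = 26
F_4 = F_3 + F_2 = 43
= [8, 9, 17, 26, 43]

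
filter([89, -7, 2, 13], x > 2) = keep x where x > 2: 89✓, -7✗, 2✗, 13✓
= [89, 13]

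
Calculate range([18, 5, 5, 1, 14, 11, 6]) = 17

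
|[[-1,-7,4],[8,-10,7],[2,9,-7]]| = -129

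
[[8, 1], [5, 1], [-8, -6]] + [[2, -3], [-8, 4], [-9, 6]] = [[10, -2], [-3, 5], [-17, 0]]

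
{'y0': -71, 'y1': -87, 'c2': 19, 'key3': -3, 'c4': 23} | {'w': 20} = {'y0': -71, 'y1': -87, 'c2': 19, 'key3': -3, 'c4': 23, 'w': 20}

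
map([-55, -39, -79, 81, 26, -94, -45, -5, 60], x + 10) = [-45, -29, -69, 91, 36, -84, -35, 5, 70]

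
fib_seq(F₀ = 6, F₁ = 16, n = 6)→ [6, 16, 22, 38, 60, 98]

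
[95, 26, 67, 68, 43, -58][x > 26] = keep x where x > 26: 95✓, 26✗, 67✓, 68✓, 43✓, -58✗
= [95, 67, 68, 43]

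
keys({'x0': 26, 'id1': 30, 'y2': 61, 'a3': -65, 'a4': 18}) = ['x0', 'id1', 'y2', 'a3', 'a4']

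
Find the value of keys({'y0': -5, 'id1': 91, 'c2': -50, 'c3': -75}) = ['y0', 'id1', 'c2', 'c3']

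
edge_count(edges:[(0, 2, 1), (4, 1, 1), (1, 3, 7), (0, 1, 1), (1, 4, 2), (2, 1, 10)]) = 6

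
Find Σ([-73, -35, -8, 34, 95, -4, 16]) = 25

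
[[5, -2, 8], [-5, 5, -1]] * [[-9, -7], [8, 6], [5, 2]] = [[-21, -31], [80, 63]]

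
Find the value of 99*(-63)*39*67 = -16297281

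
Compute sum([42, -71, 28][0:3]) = -1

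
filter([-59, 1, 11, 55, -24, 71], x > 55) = [71]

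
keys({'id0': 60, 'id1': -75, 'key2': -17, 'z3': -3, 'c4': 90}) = ['id0', 'id1', 'key2', 'z3', 'c4']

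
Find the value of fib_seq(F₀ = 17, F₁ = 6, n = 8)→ F_2 = F_1 + F_0 = 23
F_3 = F_2 + F_1 = 29
F_4 = F_3 + F_2 = 52
...
= [17, 6, 23, 29, 52, 81, 133, 214]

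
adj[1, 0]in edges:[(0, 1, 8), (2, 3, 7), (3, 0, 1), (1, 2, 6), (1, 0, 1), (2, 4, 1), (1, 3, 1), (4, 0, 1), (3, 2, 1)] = 1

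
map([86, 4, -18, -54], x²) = [7396, 16, 324, 2916]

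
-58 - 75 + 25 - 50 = -158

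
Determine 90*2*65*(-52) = -608400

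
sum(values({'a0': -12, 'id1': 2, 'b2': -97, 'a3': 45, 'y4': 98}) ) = (-12) + 2 + (-97) + 45 + 98
= 36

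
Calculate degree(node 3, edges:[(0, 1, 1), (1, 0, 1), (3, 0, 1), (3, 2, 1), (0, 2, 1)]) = incident: (3,0), (3,2)
= 2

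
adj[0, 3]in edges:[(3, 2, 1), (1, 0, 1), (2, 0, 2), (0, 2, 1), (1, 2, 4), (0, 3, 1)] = 1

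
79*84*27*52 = 9316944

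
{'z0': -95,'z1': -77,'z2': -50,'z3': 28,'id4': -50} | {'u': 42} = {'z0': -95, 'z1': -77, 'z2': -50, 'z3': 28, 'id4': -50, 'u': 42}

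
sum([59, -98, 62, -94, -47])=59 + (-98) + 62 + (-94) + (-47)
= -118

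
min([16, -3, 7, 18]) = -3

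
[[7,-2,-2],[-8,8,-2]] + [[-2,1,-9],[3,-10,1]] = [[5, -1, -11], [-5, -2, -1]]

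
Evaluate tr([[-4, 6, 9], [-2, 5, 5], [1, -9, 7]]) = diagonal: (-4) + 5 + 7
= 8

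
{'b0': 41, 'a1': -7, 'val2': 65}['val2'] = 65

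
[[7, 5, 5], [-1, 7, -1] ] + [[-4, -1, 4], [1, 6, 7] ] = [[3, 4, 9], [0, 13, 6]]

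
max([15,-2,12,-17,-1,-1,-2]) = 15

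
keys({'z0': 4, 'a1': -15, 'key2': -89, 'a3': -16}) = ['z0', 'a1', 'key2', 'a3']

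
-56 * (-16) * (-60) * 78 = -4193280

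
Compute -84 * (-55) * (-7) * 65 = -2102100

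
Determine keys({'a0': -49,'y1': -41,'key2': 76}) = ['a0', 'y1', 'key2']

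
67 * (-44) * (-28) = 82544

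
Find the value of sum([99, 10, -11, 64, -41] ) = 121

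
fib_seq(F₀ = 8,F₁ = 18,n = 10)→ F_2 = F_1 + F_0 = 26
F_3 = F_2 + F_1 = 44
F_4 = F_3 + F_2 = 70
...
= [8, 18, 26, 44, 70, 114, 184, 298, 482, 780]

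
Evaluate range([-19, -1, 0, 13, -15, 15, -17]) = 34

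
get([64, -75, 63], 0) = 64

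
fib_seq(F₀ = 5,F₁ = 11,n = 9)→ F_2 = F_1 + F_0 = 16
F_3 = F_2 + F_1 = 27
F_4 = F_3 + F_2 = 43
...
= [5, 11, 16, 27, 43, 70, 113, 183, 296]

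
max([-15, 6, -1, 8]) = 8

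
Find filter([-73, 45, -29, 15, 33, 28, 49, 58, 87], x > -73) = [45, -29, 15, 33, 28, 49, 58, 87]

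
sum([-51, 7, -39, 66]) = -17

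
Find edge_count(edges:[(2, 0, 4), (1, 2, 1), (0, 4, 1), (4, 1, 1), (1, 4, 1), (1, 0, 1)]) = 6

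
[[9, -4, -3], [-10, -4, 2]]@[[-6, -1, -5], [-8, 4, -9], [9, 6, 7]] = C[0][0] = (9)*(-6) + (-4)*(-8) + (-3)*(9) = -49
C[0][1] = (9)*(-1) + (-4)*(4) + (-3)*(6) = -43
C[0][2] = (9)*(-5) + (-4)*(-9) + (-3)*(7) = -30
C[1][0] = (-10)*(-6) + (-4)*(-8) + (2)*(9) = 110
C[1][1] = (-10)*(-1) + (-4)*(4) + (2)*(6) = 6
C[1][2] = (-10)*(-5) + (-4)*(-9) + (2)*(7) = 100
= [[-49, -43, -30], [110, 6, 100]]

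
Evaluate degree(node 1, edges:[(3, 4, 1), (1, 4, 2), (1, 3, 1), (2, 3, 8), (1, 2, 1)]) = incident: (1,4), (1,3), (1,2)
= 3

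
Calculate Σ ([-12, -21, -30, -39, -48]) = -150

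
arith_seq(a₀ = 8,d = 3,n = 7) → [8, 11, 14, 17, 20, 23, 26]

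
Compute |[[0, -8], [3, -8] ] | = 24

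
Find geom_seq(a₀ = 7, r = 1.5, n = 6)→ a_0 = 7*1.5^0 = 7.0
a_1 = 7*1.5^1 = 10.5
a_2 = 7*1.5^2 = 15.75
...
= [7.0, 10.5, 15.75, 23.625, 35.4375, 53.15625]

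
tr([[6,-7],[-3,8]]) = diagonal: 6 + 8
= 14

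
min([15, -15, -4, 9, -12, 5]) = -15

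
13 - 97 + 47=-37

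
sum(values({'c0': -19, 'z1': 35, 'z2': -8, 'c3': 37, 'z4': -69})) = (-19) + 35 + (-8) + 37 + (-69)
= -24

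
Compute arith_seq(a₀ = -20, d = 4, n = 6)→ [-20, -16, -12, -8, -4, 0]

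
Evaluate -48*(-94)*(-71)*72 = -23065344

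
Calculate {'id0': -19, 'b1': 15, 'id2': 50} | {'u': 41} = {'id0': -19, 'b1': 15, 'id2': 50, 'u': 41}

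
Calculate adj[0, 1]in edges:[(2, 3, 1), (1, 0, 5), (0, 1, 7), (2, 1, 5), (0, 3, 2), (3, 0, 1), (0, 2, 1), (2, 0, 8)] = 7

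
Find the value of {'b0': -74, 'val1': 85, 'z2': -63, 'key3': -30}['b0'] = -74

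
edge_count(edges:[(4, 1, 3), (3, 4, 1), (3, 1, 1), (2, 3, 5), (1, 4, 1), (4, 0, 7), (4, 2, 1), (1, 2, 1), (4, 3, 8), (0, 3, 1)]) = 10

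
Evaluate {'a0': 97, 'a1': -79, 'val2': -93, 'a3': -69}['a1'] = -79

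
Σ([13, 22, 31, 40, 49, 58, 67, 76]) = 356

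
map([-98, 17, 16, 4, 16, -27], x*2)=-98*2=-196, 17*2=34, 16*2=32, 4*2=8, 16*2=32, -27*2=-54
= [-196, 34, 32, 8, 32, -54]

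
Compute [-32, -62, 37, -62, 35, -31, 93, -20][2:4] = [37, -62]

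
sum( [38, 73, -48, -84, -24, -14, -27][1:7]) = slice → [73, -48, -84, -24, -14, -27]
73 + (-48) + (-84) + (-24) + (-14) + (-27)
= -124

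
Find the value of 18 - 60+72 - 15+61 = 76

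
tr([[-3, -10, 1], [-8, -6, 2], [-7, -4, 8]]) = -1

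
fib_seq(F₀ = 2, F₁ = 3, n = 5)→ F_2 = F_1 + F_0 = 5
F_3 = F_2 + F_1 = 8
F_4 = F_3 + F_2 = 13
= [2, 3, 5, 8, 13]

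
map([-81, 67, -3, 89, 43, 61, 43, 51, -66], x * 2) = -81*2=-162, 67*2=134, -3*2=-6, 89*2=178, 43*2=86, 61*2=122, 43*2=86, 51*2=102, -66*2=-132
= [-162, 134, -6, 178, 86, 122, 86, 102, -132]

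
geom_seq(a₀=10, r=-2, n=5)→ a_0 = 10*(-2)^0 = 10
a_1 = 10*(-2)^1 = -20
a_2 = 10*(-2)^2 = 40
...
= [10, -20, 40, -80, 160]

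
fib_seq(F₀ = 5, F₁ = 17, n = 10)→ [5, 17, 22, 39, 61, 100, 161, 261, 422, 683]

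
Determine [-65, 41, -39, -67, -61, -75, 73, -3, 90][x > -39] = keep x where x > -39: -65✗, 41✓, -39✗, -67✗, -61✗, -75✗, 73✓, -3✓, 90✓
= [41, 73, -3, 90]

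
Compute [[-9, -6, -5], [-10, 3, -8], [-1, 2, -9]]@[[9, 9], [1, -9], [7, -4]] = C[0][0] = (-9)*(9) + (-6)*(1) + (-5)*(7) = -122
C[0][1] = (-9)*(9) + (-6)*(-9) + (-5)*(-4) = -7
C[1][0] = (-10)*(9) + (3)*(1) + (-8)*(7) = -143
C[1][1] = (-10)*(9) + (3)*(-9) + (-8)*(-4) = -85
C[2][0] = (-1)*(9) + (2)*(1) + (-9)*(7) = -70
C[2][1] = (-1)*(9) + (2)*(-9) + (-9)*(-4) = 9
= [[-122, -7], [-143, -85], [-70, 9]]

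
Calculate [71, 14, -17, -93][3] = -93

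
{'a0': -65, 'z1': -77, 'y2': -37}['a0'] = -65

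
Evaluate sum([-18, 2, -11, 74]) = (-18) + 2 + (-11) + 74
= 47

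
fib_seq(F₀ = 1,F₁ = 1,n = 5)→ [1, 1, 2, 3, 5]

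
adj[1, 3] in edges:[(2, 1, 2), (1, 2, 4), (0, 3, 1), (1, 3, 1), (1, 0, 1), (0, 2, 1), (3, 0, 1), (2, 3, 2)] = 1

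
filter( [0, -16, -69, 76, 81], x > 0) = keep x where x > 0: 0✗, -16✗, -69✗, 76✓, 81✓
= [76, 81]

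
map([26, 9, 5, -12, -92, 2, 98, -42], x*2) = 26*2=52, 9*2=18, 5*2=10, -12*2=-24, -92*2=-184, 2*2=4, 98*2=196, -42*2=-84
= [52, 18, 10, -24, -184, 4, 196, -84]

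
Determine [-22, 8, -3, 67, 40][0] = -22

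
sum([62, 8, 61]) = 131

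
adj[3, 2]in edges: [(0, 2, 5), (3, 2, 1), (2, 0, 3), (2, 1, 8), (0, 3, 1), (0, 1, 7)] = 1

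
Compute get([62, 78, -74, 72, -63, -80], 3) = 72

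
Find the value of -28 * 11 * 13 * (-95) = 380380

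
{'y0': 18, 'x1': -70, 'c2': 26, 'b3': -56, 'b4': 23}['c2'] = 26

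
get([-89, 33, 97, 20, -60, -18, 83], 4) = -60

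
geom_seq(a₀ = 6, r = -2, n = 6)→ [6, -12, 24, -48, 96, -192]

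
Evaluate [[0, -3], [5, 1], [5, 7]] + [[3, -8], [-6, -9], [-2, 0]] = [[3, -11], [-1, -8], [3, 7]]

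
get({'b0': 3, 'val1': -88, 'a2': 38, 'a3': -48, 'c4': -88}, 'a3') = -48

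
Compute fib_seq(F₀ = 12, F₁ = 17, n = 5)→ F_2 = F_1 + F_0 = 29
F_3 = F_2 + F_1 = 46
F_4 = F_3 + F_2 = 75
= [12, 17, 29, 46, 75]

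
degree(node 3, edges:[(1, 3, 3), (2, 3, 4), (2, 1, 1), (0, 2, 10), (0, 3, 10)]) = incident: (1,3), (2,3), (0,3)
= 3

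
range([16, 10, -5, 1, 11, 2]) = 21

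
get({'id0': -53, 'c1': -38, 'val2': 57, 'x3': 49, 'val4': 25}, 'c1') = -38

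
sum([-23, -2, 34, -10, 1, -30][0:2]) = -25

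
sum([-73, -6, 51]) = -28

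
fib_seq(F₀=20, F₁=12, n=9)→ [20, 12, 32, 44, 76, 120, 196, 316, 512]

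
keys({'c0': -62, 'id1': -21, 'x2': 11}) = ['c0', 'id1', 'x2']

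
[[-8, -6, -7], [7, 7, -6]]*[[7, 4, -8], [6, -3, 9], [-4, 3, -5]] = [[-64, -35, 45], [115, -11, 37]]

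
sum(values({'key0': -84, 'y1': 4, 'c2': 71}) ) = -9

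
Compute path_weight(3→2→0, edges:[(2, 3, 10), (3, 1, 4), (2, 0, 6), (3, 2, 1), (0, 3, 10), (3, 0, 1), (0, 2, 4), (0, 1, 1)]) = w(3→2)=1 + w(2→0)=6
= 7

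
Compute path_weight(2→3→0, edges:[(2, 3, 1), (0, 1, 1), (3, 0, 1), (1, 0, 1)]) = w(2→3)=1 + w(3→0)=1
= 2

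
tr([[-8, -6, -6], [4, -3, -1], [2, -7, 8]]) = diagonal: (-8) + (-3) + 8
= -3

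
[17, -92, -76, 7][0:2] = [17, -92]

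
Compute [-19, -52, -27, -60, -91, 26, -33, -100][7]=-100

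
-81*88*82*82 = -47928672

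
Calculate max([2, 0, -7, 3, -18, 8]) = 8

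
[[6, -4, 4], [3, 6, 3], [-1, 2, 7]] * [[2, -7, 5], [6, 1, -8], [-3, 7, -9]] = C[0][0] = (6)*(2) + (-4)*(6) + (4)*(-3) = -24
C[0][1] = (6)*(-7) + (-4)*(1) + (4)*(7) = -18
C[0][2] = (6)*(5) + (-4)*(-8) + (4)*(-9) = 26
C[1][0] = (3)*(2) + (6)*(6) + (3)*(-3) = 33
C[1][1] = (3)*(-7) + (6)*(1) + (3)*(7) = 6
C[1][2] = (3)*(5) + (6)*(-8) + (3)*(-9) = -60
... (3 more cells)
= [[-24, -18, 26], [33, 6, -60], [-11, 58, -84]]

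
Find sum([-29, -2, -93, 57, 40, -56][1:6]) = slice → [-2, -93, 57, 40, -56]
(-2) + (-93) + 57 + 40 + (-56)
= -54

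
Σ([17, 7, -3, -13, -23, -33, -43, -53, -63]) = 17 + 7 + (-3) + (-13) + (-23) + (-33) + (-43) + (-53) + (-63)
= -207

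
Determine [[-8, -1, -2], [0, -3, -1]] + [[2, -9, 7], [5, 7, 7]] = [[-6, -10, 5], [5, 4, 6]]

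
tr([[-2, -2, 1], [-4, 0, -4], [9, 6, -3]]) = diagonal: (-2) + 0 + (-3)
= -5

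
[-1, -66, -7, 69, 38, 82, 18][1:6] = [-66, -7, 69, 38, 82]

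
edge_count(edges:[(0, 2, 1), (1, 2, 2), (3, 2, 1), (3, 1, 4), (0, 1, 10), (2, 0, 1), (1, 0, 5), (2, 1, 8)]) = 8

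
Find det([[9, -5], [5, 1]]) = 34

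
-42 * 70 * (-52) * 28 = 4280640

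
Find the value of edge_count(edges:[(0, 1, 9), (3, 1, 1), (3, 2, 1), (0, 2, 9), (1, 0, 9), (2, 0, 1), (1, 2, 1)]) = 7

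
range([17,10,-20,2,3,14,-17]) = 37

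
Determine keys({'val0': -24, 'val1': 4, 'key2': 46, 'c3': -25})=['val0', 'val1', 'key2', 'c3']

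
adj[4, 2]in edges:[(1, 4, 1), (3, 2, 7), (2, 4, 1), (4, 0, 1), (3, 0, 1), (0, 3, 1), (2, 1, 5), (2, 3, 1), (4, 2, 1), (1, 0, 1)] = 1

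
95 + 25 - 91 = 29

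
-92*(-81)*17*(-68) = -8614512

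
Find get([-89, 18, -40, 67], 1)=18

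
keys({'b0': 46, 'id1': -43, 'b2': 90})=['b0', 'id1', 'b2']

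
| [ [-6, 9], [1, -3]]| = 9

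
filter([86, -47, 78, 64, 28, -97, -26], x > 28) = keep x where x > 28: 86✓, -47✗, 78✓, 64✓, 28✗, -97✗, -26✗
= [86, 78, 64]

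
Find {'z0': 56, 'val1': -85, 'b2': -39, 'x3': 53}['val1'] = -85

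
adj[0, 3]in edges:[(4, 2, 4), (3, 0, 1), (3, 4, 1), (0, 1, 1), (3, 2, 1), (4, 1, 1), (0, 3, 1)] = 1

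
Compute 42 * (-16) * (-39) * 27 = 707616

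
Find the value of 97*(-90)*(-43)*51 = 19144890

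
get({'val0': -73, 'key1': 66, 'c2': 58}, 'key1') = 66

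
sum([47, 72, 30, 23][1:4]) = 125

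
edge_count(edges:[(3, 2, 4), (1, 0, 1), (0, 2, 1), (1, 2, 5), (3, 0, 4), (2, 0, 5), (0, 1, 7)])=7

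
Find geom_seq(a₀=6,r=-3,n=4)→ [6, -18, 54, -162]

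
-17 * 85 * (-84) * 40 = 4855200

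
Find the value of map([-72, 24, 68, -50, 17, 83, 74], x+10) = [-62, 34, 78, -40, 27, 93, 84]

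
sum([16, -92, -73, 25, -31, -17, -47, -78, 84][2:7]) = slice → [-73, 25, -31, -17, -47]
(-73) + 25 + (-31) + (-17) + (-47)
= -143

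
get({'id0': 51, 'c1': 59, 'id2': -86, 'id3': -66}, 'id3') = -66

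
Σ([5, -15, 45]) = 35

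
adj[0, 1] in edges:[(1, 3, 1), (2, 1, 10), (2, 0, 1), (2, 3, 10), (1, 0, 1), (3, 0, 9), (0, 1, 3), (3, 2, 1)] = 3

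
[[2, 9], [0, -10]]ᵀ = [[2, 0], [9, -10]]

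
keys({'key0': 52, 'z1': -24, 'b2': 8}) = ['key0', 'z1', 'b2']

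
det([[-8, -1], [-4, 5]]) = (-8)*(5) - (-1)*(-4)
= -44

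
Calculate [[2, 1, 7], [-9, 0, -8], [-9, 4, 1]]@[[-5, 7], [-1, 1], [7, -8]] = C[0][0] = (2)*(-5) + (1)*(-1) + (7)*(7) = 38
C[0][1] = (2)*(7) + (1)*(1) + (7)*(-8) = -41
C[1][0] = (-9)*(-5) + (0)*(-1) + (-8)*(7) = -11
C[1][1] = (-9)*(7) + (0)*(1) + (-8)*(-8) = 1
C[2][0] = (-9)*(-5) + (4)*(-1) + (1)*(7) = 48
C[2][1] = (-9)*(7) + (4)*(1) + (1)*(-8) = -67
= [[38, -41], [-11, 1], [48, -67]]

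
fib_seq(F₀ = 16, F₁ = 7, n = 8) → [16, 7, 23, 30, 53, 83, 136, 219]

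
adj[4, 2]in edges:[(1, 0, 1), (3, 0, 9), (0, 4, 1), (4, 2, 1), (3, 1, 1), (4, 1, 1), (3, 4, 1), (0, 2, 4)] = 1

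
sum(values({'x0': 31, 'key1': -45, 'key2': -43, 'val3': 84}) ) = 31 + (-45) + (-43) + 84
= 27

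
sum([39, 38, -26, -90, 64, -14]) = 11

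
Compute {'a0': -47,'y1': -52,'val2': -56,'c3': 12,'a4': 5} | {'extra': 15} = {'a0': -47, 'y1': -52, 'val2': -56, 'c3': 12, 'a4': 5, 'extra': 15}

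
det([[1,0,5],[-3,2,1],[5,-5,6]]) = (1)*(1)*det([[2, 1], [-5, 6]]) + (-1)*(0)*det([[-3, 1], [5, 6]]) + (1)*(5)*det([[-3, 2], [5, -5]])
= 17 + 0 + 25
= 42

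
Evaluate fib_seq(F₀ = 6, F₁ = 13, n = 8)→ [6, 13, 19, 32, 51, 83, 134, 217]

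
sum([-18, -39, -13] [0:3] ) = slice → [-18, -39, -13]
(-18) + (-39) + (-13)
= -70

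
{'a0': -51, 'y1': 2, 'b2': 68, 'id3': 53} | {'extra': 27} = {'a0': -51, 'y1': 2, 'b2': 68, 'id3': 53, 'extra': 27}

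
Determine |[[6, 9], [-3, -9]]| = -27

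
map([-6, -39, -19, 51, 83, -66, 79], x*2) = [-12, -78, -38, 102, 166, -132, 158]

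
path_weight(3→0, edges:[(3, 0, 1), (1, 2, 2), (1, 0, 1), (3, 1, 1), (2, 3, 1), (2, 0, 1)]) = w(3→0)=1
= 1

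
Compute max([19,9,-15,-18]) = 19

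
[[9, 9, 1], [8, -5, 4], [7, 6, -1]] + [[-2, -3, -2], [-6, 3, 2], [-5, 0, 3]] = [[7, 6, -1], [2, -2, 6], [2, 6, 2]]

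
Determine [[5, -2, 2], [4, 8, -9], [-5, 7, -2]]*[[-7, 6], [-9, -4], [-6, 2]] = [[-29, 42], [-46, -26], [-16, -62]]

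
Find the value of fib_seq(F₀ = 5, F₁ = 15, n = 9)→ [5, 15, 20, 35, 55, 90, 145, 235, 380]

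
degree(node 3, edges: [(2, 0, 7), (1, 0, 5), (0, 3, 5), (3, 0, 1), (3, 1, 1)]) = 3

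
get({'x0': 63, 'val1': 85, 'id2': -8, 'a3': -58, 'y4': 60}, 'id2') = -8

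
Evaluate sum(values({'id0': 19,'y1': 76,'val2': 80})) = 19 + 76 + 80
= 175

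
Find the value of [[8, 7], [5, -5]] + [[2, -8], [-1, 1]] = [[10, -1], [4, -4]]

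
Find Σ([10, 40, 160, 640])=10 + 40 + 160 + 640
= 850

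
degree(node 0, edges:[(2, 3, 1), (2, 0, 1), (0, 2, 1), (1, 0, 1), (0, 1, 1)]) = incident: (2,0), (0,2), (1,0), (0,1)
= 4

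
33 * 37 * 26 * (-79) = -2507934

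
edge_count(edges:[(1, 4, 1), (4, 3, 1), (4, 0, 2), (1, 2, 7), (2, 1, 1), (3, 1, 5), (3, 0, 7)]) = 7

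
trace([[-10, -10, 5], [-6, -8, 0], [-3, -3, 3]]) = -15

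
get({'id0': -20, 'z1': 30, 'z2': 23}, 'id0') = -20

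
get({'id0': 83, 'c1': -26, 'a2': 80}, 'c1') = -26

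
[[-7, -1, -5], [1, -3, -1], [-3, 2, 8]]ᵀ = [[-7, 1, -3], [-1, -3, 2], [-5, -1, 8]]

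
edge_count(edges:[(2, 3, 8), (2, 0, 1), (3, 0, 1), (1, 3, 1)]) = 4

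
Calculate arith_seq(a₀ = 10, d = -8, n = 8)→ [10, 2, -6, -14, -22, -30, -38, -46]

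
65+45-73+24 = 61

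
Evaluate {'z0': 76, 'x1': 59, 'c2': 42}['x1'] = 59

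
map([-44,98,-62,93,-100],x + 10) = -44+10=-34, 98+10=108, -62+10=-52, 93+10=103, -100+10=-90
= [-34, 108, -52, 103, -90]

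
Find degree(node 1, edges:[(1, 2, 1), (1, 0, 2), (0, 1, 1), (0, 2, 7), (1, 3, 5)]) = 4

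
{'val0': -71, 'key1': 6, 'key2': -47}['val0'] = -71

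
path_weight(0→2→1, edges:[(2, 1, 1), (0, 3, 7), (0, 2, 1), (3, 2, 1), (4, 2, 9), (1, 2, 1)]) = 2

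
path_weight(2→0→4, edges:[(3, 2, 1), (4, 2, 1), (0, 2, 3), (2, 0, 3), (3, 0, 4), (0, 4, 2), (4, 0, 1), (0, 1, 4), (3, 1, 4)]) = w(2→0)=3 + w(0→4)=2
= 5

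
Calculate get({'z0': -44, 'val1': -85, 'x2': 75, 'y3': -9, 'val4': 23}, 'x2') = 75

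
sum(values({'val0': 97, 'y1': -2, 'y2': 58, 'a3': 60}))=97 + (-2) + 58 + 60
= 213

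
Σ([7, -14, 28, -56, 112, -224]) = 7 + -14 + 28 + -56 + 112 + -224
= -147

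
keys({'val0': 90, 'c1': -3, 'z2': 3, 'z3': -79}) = ['val0', 'c1', 'z2', 'z3']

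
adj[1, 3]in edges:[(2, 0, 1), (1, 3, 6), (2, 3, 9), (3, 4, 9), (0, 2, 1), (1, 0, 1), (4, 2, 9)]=6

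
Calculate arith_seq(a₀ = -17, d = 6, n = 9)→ a_0 = -17 + 0*6 = -17
a_1 = -17 + 1*6 = -11
a_2 = -17 + 2*6 = -5
...
= [-17, -11, -5, 1, 7, 13, 19, 25, 31]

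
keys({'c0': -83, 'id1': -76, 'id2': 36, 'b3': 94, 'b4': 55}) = ['c0', 'id1', 'id2', 'b3', 'b4']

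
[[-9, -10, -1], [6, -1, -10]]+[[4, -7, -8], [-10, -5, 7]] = [[-5, -17, -9], [-4, -6, -3]]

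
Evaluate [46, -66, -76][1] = -66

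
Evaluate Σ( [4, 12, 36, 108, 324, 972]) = 1456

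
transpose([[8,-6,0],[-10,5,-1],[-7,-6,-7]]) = [[8, -10, -7], [-6, 5, -6], [0, -1, -7]]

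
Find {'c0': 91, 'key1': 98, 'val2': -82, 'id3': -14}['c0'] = 91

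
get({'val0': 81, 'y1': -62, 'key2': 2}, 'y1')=-62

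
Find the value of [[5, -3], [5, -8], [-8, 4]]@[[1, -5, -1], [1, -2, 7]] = [[2, -19, -26], [-3, -9, -61], [-4, 32, 36]]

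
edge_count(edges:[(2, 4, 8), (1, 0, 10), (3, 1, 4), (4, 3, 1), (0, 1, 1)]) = 5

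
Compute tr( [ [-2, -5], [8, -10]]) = -12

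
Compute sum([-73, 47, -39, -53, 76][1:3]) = slice → [47, -39]
47 + (-39)
= 8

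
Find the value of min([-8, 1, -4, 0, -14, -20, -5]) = -20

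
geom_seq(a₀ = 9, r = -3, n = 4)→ a_0 = 9*(-3)^0 = 9
a_1 = 9*(-3)^1 = -27
a_2 = 9*(-3)^2 = 81
...
= [9, -27, 81, -243]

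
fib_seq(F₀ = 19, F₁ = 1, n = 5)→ [19, 1, 20, 21, 41]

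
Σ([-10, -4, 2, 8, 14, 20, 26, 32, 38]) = (-10) + (-4) + 2 + 8 + 14 + 20 + 26 + 32 + 38
= 126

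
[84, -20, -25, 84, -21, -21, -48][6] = -48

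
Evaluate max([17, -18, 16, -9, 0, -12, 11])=17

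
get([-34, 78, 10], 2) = 10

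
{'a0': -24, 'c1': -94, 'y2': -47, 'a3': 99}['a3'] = 99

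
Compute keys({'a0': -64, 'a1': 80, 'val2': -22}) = ['a0', 'a1', 'val2']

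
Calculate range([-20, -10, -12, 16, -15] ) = 36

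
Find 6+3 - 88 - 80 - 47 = -206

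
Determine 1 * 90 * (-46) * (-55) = 227700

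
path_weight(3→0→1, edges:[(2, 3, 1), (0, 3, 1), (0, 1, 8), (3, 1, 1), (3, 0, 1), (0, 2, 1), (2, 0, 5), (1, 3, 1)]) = w(3→0)=1 + w(0→1)=8
= 9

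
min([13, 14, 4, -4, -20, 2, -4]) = -20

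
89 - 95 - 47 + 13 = -40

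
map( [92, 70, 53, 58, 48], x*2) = [184, 140, 106, 116, 96]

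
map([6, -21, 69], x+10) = 6+10=16, -21+10=-11, 69+10=79
= [16, -11, 79]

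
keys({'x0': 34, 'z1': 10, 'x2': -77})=['x0', 'z1', 'x2']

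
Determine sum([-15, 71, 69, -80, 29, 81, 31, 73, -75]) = (-15) + 71 + 69 + (-80) + 29 + 81 + 31 + 73 + (-75)
= 184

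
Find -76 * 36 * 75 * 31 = -6361200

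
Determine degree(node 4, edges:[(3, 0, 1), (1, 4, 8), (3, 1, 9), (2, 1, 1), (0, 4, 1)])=2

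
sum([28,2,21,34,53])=138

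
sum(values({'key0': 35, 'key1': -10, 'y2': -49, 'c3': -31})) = -55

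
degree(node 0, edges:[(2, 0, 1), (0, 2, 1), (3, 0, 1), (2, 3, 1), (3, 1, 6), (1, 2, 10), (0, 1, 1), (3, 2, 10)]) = incident: (2,0), (0,2), (3,0), (0,1)
= 4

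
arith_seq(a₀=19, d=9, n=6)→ a_0 = 19 + 0*9 = 19
a_1 = 19 + 1*9 = 28
a_2 = 19 + 2*9 = 37
...
= [19, 28, 37, 46, 55, 64]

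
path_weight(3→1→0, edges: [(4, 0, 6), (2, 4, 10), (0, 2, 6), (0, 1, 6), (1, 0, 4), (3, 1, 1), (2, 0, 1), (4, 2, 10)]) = w(3→1)=1 + w(1→0)=4
= 5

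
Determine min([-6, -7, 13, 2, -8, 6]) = -8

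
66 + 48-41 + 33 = 106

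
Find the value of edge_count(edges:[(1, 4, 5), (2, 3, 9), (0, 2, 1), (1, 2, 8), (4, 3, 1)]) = 5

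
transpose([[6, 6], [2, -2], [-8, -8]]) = [[6, 2, -8], [6, -2, -8]]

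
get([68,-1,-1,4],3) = 4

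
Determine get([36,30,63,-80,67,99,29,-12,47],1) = 30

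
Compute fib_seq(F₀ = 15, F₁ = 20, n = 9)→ [15, 20, 35, 55, 90, 145, 235, 380, 615]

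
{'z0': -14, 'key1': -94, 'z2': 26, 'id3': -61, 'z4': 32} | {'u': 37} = {'z0': -14, 'key1': -94, 'z2': 26, 'id3': -61, 'z4': 32, 'u': 37}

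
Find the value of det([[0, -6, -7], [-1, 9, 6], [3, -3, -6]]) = 96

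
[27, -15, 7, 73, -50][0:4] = [27, -15, 7, 73]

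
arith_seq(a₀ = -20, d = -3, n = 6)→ a_0 = -20 + 0*-3 = -20
a_1 = -20 + 1*-3 = -23
a_2 = -20 + 2*-3 = -26
...
= [-20, -23, -26, -29, -32, -35]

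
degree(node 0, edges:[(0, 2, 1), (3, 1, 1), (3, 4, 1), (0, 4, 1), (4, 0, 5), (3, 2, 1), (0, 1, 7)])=incident: (0,2), (0,4), (4,0), (0,1)
= 4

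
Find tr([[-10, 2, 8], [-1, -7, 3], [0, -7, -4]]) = -21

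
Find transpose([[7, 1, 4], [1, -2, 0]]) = [[7, 1], [1, -2], [4, 0]]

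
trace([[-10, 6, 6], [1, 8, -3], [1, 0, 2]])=diagonal: (-10) + 8 + 2
= 0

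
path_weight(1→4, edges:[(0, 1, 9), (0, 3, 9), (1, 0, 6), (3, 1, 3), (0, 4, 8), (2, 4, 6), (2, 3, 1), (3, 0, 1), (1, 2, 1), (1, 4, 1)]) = w(1→4)=1
= 1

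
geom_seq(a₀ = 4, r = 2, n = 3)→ [4, 8, 16]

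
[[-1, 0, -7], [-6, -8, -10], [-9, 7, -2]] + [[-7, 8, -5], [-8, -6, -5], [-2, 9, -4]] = [[-8, 8, -12], [-14, -14, -15], [-11, 16, -6]]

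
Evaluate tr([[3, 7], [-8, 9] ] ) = diagonal: 3 + 9
= 12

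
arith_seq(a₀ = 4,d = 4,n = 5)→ a_0 = 4 + 0*4 = 4
a_1 = 4 + 1*4 = 8
a_2 = 4 + 2*4 = 12
...
= [4, 8, 12, 16, 20]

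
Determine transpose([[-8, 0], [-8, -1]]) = [[-8, -8], [0, -1]]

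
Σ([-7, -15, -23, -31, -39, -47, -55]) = -217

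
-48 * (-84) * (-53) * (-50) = 10684800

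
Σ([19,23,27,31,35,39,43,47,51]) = 315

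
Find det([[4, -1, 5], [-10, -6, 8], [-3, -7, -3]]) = 610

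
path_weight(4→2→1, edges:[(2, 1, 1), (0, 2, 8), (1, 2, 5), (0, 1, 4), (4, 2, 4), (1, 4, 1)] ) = w(4→2)=4 + w(2→1)=1
= 5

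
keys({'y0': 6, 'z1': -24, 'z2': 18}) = ['y0', 'z1', 'z2']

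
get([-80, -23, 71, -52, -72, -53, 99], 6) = 99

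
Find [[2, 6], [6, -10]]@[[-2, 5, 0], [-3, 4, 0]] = [[-22, 34, 0], [18, -10, 0]]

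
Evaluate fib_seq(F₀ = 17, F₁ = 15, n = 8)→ F_2 = F_1 + F_0 = 32
F_3 = F_2 + F_1 = 47
F_4 = F_3 + F_2 = 79
...
= [17, 15, 32, 47, 79, 126, 205, 331]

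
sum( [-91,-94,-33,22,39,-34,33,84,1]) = (-91) + (-94) + (-33) + 22 + 39 + (-34) + 33 + 84 + 1
= -73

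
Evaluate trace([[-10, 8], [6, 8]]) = diagonal: (-10) + 8
= -2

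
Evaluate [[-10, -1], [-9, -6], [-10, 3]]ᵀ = [[-10, -9, -10], [-1, -6, 3]]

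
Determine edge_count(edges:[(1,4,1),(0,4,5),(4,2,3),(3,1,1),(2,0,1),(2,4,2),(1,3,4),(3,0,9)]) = 8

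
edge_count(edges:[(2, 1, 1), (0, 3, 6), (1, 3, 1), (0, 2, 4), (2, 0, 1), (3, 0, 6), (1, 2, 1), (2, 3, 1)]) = 8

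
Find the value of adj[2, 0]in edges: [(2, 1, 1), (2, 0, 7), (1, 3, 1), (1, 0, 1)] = 7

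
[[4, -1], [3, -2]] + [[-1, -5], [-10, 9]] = [[3, -6], [-7, 7]]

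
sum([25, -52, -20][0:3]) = -47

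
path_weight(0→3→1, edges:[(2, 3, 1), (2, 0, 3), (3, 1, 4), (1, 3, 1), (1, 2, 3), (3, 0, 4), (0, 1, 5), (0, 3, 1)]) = w(0→3)=1 + w(3→1)=4
= 5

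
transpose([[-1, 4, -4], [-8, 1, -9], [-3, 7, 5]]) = [[-1, -8, -3], [4, 1, 7], [-4, -9, 5]]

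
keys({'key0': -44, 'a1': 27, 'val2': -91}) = ['key0', 'a1', 'val2']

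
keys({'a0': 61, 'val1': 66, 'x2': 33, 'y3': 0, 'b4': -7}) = ['a0', 'val1', 'x2', 'y3', 'b4']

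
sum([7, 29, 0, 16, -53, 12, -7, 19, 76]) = 7 + 29 + 0 + 16 + (-53) + 12 + (-7) + 19 + 76
= 99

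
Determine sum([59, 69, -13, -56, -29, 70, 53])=153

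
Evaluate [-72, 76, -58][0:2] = [-72, 76]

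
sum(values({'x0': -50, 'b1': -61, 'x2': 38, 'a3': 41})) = -32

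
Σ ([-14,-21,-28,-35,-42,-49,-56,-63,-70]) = -378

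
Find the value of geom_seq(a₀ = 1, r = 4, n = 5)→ [1, 4, 16, 64, 256]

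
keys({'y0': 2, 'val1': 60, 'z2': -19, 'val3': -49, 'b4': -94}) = ['y0', 'val1', 'z2', 'val3', 'b4']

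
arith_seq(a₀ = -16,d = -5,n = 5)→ [-16, -21, -26, -31, -36]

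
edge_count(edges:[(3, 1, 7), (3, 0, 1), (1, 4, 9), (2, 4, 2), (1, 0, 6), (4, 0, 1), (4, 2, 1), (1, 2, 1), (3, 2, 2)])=9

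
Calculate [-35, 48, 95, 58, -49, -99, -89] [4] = -49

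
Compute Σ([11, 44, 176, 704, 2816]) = 3751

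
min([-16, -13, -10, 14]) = -16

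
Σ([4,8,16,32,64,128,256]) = 508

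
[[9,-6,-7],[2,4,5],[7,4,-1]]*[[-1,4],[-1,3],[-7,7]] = [[46, -31], [-41, 55], [-4, 33]]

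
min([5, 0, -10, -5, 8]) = -10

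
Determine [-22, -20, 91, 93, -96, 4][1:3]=[-20, 91]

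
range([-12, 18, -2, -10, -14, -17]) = 35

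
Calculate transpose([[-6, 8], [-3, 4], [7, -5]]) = [[-6, -3, 7], [8, 4, -5]]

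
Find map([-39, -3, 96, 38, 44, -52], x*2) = [-78, -6, 192, 76, 88, -104]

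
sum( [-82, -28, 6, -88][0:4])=slice → [-82, -28, 6, -88]
(-82) + (-28) + 6 + (-88)
= -192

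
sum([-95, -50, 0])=(-95) + (-50) + 0
= -145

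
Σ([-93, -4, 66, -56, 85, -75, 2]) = -75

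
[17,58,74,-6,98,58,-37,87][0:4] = [17, 58, 74, -6]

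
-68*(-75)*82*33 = 13800600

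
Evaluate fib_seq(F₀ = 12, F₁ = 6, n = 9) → F_2 = F_1 + F_0 = 18
F_3 = F_2 + F_1 = 24
F_4 = F_3 + F_2 = 42
...
= [12, 6, 18, 24, 42, 66, 108, 174, 282]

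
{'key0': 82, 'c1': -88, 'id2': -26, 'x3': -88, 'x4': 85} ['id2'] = -26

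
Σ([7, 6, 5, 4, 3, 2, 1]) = 28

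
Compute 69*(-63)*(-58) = 252126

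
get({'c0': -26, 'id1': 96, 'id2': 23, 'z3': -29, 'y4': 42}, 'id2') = 23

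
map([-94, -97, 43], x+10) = [-84, -87, 53]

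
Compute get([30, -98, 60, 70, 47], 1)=-98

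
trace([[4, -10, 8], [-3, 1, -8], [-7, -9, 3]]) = diagonal: 4 + 1 + 3
= 8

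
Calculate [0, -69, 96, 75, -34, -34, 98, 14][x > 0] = keep x where x > 0: 0✗, -69✗, 96✓, 75✓, -34✗, -34✗, 98✓, 14✓
= [96, 75, 98, 14]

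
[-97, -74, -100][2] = -100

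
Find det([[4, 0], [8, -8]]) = -32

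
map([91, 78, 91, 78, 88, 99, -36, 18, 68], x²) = [8281, 6084, 8281, 6084, 7744, 9801, 1296, 324, 4624]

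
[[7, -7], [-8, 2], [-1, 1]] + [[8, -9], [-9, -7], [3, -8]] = [[15, -16], [-17, -5], [2, -7]]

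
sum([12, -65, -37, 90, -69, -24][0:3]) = slice → [12, -65, -37]
12 + (-65) + (-37)
= -90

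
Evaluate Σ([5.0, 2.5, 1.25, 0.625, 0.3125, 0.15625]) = 9.84375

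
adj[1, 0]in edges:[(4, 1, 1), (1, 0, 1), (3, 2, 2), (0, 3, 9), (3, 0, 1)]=1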